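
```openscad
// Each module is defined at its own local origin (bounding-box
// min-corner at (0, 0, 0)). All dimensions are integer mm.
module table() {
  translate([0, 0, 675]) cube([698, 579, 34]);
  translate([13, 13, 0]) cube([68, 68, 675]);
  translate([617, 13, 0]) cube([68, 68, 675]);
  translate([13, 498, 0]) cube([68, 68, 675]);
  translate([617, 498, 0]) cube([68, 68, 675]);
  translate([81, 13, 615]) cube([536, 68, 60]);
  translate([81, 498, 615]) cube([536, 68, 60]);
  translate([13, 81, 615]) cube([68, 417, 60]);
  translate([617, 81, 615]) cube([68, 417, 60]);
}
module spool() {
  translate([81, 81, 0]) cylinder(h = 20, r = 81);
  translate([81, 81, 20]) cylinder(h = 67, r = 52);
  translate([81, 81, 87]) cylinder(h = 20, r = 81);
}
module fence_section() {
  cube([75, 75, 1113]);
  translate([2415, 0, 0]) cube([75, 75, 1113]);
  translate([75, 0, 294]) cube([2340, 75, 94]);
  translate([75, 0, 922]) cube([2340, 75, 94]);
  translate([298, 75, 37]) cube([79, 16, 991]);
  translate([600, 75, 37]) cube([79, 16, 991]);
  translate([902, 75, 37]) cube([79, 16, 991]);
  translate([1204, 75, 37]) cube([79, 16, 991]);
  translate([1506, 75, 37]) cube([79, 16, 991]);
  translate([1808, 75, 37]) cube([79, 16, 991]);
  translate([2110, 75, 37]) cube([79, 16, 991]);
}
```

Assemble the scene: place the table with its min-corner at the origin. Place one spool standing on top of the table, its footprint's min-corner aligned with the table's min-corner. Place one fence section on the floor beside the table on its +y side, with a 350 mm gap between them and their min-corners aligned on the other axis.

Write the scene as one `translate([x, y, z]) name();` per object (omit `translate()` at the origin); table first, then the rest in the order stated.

table();
translate([0, 0, 709]) spool();
translate([0, 929, 0]) fence_section();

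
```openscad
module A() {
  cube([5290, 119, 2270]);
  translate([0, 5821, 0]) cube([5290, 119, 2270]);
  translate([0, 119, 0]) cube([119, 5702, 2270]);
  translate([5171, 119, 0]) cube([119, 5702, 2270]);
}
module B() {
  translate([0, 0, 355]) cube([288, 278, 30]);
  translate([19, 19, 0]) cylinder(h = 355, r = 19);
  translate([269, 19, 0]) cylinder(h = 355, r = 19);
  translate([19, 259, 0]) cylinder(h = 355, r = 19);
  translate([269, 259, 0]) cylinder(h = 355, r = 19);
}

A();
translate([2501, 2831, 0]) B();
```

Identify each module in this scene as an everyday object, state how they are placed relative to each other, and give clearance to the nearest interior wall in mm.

Clearances: x = 2382, y = 2712; minimum 2382 mm.

A is a house frame. B is a stool. The stool sits inside the house frame, centred. The clearance to the nearest interior wall is 2382 mm.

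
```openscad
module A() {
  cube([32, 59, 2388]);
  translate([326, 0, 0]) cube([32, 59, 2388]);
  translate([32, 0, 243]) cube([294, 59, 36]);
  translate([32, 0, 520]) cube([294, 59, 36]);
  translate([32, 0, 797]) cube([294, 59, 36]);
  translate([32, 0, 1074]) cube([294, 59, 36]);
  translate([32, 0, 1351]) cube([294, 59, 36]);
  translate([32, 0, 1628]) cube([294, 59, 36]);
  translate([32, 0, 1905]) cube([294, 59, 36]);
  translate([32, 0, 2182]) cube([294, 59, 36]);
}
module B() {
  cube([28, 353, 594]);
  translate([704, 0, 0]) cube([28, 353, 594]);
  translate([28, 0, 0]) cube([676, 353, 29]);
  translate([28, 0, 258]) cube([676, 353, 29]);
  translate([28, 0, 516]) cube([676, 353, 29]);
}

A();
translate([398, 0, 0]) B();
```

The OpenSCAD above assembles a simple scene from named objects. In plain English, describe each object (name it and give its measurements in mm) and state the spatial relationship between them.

A is a wooden ladder with two side rails of 32×59 mm section and 2388 mm height, set 358 mm apart overall. Between them run 8 rectangular rungs (59 mm deep, 36 mm thick), front faces flush with the rails' −y face. The bottom of the first rung is 243 mm above the floor and each subsequent rung is 277 mm higher than the one below.

B is an open bookshelf. Two side panels, each 28 mm thick, 353 mm deep and 594 mm tall, stand 732 mm apart (outside-to-outside). Between them sit 3 shelves, each 29 mm thick and 353 mm deep, spanning the full gap between the sides. The bottom shelf rests on the floor (its underside at z = 0) and the clear gap between one shelf's top and the next shelf's underside is 229 mm.

The bookshelf is on the floor beside the ladder on its +x side.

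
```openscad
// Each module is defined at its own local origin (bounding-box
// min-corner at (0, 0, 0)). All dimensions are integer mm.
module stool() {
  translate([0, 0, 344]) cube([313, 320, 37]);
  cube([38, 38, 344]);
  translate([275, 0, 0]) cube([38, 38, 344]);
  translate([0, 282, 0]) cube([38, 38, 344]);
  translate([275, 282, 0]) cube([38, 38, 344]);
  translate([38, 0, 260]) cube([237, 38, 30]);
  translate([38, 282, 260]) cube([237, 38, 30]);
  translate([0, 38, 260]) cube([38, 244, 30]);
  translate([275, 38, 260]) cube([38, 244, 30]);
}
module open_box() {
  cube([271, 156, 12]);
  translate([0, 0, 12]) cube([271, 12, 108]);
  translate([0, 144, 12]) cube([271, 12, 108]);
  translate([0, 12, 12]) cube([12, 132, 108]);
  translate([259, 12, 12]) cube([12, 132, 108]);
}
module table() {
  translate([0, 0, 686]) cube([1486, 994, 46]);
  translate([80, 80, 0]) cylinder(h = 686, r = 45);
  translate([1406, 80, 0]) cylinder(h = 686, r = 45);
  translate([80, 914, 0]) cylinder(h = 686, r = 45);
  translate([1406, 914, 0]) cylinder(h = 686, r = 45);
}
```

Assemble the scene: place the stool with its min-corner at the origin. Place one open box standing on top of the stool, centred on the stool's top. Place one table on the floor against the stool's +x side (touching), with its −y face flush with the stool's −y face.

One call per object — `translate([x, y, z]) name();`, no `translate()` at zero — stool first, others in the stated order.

stool();
translate([21, 82, 381]) open_box();
translate([313, 0, 0]) table();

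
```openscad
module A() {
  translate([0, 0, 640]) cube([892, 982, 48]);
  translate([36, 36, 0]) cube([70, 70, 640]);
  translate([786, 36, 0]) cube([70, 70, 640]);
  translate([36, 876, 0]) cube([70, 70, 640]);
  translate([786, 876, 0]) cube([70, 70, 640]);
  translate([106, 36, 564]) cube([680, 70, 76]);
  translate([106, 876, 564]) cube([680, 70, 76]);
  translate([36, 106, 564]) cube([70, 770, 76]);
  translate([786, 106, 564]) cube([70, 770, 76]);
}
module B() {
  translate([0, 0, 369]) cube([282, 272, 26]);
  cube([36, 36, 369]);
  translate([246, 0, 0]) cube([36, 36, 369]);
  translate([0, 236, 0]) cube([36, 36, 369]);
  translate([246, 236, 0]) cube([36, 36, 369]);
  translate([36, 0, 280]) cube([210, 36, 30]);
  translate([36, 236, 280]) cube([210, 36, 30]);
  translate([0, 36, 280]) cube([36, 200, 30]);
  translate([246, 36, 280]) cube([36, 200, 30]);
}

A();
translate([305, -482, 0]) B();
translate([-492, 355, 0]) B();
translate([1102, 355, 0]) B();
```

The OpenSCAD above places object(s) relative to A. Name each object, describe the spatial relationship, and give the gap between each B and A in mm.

Each stool's nearest face is 210 mm from the table's bounding box.

A is a table. B is a stool. Three stools sit around the table at the −y, −x, +x sides. The gap between each stool and the table is 210 mm.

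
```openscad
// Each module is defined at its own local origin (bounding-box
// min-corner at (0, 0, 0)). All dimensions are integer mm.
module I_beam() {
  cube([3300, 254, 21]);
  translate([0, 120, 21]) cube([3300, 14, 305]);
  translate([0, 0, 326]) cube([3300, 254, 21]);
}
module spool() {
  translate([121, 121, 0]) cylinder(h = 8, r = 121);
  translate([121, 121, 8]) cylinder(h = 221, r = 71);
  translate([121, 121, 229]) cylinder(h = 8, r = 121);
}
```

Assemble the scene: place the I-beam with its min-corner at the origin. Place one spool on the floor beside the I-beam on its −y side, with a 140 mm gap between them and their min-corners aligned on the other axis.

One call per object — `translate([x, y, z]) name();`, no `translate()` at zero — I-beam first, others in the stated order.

I_beam();
translate([0, -382, 0]) spool();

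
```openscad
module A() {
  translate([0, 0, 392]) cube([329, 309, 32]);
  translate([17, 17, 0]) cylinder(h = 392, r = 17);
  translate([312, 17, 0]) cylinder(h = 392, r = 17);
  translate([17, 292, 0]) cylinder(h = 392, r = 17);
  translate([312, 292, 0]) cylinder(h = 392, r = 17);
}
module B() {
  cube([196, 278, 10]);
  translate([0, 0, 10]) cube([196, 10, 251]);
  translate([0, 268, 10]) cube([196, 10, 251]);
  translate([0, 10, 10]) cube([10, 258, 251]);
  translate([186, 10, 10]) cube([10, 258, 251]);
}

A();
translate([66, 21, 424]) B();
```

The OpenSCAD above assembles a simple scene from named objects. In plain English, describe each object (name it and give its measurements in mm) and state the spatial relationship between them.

A is a four-legged stool. The seat is a 329×309×32 mm slab whose top surface is at z = 424 mm; four round legs, each 34 mm in diameter, run from the floor (z = 0) to the underside of the seat, each leg's axis is inset half a diameter from the nearest pair of seat edges (so the leg's bounding box is flush with the corner).

B is an open storage box with external size 196×278×261 mm and wall thickness 10 mm (the base is also 10 mm thick). The base covers the whole footprint; the four walls stand on the base, with the y-facing walls full-width and the x-facing walls fitting between their inner faces.

The open box is on top of the stool.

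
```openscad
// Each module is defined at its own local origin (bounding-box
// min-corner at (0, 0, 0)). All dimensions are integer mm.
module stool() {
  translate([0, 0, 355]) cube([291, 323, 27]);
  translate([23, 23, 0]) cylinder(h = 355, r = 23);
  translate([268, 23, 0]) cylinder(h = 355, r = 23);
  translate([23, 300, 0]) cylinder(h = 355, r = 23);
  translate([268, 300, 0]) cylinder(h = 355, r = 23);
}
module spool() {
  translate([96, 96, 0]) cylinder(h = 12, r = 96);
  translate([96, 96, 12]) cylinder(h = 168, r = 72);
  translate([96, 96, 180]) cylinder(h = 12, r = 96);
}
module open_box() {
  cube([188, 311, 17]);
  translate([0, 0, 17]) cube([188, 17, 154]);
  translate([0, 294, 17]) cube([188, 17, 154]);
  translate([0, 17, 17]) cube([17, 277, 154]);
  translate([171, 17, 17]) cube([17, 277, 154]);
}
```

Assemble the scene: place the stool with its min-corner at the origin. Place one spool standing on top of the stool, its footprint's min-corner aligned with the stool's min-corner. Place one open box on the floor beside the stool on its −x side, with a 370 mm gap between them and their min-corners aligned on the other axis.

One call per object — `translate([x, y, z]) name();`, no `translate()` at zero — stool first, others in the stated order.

stool();
translate([0, 0, 382]) spool();
translate([-558, 0, 0]) open_box();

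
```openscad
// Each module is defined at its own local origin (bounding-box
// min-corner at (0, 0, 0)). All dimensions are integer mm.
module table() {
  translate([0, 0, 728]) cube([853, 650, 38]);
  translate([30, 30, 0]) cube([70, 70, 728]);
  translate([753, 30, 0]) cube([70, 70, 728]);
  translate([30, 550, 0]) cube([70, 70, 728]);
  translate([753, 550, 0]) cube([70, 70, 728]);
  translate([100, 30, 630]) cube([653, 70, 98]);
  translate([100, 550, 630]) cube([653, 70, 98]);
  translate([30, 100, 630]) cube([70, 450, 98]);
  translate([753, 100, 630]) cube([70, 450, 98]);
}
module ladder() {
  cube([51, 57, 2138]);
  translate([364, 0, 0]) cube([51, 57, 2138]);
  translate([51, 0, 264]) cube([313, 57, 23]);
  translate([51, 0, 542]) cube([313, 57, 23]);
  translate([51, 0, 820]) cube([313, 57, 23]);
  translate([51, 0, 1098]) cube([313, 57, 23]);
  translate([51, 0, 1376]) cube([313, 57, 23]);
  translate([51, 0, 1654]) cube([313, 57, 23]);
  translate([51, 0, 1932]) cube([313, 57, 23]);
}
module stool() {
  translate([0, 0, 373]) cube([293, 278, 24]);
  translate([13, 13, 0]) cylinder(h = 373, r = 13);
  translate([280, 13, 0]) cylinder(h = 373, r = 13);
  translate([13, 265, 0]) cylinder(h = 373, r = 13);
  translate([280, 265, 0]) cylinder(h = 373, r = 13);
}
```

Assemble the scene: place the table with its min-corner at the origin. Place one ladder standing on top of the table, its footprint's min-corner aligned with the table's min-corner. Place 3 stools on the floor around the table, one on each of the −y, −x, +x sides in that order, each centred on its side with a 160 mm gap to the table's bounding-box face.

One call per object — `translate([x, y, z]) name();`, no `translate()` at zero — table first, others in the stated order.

table();
translate([0, 0, 766]) ladder();
translate([280, -438, 0]) stool();
translate([-453, 186, 0]) stool();
translate([1013, 186, 0]) stool();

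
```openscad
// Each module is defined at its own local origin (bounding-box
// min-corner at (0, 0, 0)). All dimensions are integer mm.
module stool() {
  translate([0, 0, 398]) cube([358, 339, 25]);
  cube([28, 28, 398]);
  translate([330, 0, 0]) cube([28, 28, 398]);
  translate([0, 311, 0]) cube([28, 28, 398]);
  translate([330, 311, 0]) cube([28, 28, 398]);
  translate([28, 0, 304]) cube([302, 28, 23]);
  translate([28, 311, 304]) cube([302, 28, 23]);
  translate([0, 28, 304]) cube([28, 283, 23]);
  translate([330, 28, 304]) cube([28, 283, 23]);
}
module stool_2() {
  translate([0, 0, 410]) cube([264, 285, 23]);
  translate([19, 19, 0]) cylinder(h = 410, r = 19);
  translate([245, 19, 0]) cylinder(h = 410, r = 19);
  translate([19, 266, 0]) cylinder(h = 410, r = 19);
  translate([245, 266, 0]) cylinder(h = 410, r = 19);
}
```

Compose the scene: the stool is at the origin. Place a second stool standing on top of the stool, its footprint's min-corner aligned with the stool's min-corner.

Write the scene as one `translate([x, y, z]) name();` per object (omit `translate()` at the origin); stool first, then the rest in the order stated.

stool();
translate([0, 0, 423]) stool_2();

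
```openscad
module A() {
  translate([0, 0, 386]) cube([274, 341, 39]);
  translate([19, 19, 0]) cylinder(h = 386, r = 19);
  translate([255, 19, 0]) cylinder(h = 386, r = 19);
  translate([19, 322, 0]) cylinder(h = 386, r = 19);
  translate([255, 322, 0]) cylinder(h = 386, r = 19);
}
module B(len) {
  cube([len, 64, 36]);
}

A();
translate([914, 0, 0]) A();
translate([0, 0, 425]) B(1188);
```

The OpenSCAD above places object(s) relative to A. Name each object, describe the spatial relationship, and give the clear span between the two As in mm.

Second stool starts at x = 914; first ends at x = 274; clear span = 914 − 274 = 640 mm.

A is a stool. B is a beam. A beam spans the tops of two stools. The clear span between the two stools is 640 mm.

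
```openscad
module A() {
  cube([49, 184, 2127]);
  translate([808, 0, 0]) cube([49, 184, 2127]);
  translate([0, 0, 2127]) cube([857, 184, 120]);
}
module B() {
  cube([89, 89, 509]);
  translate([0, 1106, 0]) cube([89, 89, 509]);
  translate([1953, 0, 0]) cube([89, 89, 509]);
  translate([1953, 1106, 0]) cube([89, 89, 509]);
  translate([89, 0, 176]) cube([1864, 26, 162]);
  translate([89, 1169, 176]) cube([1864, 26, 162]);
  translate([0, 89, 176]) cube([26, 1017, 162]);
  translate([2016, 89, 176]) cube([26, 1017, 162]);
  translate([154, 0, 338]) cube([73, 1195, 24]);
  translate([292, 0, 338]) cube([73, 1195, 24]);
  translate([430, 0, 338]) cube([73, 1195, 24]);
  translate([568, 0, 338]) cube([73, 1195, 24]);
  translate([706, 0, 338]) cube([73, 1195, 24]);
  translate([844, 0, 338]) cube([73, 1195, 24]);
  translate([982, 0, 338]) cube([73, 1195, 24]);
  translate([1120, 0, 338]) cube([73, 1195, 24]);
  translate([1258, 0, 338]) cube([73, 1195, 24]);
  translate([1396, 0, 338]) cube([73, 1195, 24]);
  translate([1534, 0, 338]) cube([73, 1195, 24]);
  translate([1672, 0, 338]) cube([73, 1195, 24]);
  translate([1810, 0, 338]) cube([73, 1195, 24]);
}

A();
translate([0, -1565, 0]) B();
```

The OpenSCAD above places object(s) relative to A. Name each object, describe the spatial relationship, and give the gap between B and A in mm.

The bed frame's nearest face is 370 mm from the door frame's −y face.

A is a door frame. B is a bed frame. The bed frame is on the floor beside the door frame on its −y side. The gap between the bed frame and the door frame is 370 mm.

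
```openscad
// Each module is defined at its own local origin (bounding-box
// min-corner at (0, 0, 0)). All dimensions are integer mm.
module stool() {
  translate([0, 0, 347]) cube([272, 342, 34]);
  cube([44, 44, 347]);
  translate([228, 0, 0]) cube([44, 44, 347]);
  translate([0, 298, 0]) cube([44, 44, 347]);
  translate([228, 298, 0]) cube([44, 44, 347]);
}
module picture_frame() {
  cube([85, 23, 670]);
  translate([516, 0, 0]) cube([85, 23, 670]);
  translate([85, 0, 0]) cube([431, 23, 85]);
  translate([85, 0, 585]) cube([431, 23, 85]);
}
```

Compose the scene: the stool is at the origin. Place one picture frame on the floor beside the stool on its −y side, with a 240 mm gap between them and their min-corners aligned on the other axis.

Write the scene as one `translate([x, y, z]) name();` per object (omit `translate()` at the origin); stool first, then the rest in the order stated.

stool();
translate([0, -263, 0]) picture_frame();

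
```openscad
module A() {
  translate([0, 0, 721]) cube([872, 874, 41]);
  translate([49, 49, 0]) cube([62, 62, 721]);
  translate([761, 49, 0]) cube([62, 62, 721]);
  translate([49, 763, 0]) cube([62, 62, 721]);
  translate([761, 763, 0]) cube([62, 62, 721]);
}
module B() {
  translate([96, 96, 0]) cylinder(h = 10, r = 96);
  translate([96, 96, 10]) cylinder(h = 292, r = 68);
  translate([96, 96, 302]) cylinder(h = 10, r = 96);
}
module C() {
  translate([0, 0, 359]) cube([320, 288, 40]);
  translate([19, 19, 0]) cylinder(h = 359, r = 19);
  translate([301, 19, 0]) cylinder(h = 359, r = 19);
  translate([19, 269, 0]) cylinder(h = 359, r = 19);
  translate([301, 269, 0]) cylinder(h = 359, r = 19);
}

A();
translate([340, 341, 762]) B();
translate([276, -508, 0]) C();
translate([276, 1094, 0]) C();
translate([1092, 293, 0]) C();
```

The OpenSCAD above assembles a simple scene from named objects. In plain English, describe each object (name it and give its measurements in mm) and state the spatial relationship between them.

A is a rectangular dining table. The top is 872×874×41 mm with its upper surface at z = 762 mm. It stands on four 62×62 mm square legs, each inset 49 mm from the nearest pair of top edges, running from the floor to the underside of the top.

B is a spool: two coaxial disc flanges of radius 96 mm and thickness 10 mm, joined by a core cylinder of radius 68 mm and height 292 mm. The lower flange rests on z = 0 and the three cylinders share a vertical axis.

C is a four-legged stool. The seat is a 320×288×40 mm slab whose top surface is at z = 399 mm; four round legs, each 38 mm in diameter, run from the floor (z = 0) to the underside of the seat, each leg's axis is inset half a diameter from the nearest pair of seat edges (so the leg's bounding box is flush with the corner).

The spool is on top of the table, centred. Three stools sit around the table at the −y, +y, +x sides.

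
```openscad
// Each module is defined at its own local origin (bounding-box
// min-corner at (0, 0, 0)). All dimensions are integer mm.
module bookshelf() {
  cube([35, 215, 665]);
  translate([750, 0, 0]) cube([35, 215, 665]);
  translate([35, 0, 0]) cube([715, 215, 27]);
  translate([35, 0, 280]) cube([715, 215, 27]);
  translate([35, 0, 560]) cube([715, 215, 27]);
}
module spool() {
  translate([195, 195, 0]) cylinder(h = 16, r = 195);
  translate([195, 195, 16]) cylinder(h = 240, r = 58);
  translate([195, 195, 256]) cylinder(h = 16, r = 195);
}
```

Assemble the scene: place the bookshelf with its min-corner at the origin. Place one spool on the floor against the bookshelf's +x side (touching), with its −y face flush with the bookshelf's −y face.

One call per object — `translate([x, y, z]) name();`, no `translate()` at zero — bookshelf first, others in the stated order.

bookshelf();
translate([785, 0, 0]) spool();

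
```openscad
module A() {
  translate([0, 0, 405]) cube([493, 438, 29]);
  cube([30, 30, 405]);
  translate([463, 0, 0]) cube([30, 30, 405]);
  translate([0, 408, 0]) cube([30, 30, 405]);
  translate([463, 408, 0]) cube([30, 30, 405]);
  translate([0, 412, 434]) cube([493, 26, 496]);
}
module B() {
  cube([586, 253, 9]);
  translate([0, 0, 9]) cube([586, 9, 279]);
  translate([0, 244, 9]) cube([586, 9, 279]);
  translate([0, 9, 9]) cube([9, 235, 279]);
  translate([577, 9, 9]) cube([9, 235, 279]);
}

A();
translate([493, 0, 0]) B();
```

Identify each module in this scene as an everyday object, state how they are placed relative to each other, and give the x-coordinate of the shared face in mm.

A is a chair. B is an open box. The open box is against the chair's +x side, with their −y faces flush. The x-coordinate of the shared face is 493 mm.

The chair's +x face and the open box's −x face are both at x = 493 mm.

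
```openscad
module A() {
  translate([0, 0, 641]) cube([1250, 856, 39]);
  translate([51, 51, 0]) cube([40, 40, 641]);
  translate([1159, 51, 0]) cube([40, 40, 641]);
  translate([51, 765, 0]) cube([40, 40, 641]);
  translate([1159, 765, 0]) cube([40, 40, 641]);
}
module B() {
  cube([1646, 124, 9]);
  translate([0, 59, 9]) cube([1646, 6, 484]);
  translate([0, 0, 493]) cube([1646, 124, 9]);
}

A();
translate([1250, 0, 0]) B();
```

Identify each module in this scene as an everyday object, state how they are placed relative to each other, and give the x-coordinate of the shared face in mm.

The table's +x face and the I-beam's −x face are both at x = 1250 mm.

A is a table. B is an I-beam. The I-beam is against the table's +x side, with their −y faces flush. The x-coordinate of the shared face is 1250 mm.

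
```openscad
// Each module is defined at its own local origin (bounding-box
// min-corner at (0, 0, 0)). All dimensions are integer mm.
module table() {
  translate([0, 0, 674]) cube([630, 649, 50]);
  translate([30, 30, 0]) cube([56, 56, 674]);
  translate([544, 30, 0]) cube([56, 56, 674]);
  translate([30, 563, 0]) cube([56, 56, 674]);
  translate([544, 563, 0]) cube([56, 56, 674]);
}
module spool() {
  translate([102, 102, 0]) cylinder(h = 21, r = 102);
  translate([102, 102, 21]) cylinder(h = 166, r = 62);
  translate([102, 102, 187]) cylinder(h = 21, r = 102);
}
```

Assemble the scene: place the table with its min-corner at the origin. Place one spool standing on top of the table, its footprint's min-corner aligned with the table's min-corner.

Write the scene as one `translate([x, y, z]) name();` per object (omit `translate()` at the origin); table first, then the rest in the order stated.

table();
translate([0, 0, 724]) spool();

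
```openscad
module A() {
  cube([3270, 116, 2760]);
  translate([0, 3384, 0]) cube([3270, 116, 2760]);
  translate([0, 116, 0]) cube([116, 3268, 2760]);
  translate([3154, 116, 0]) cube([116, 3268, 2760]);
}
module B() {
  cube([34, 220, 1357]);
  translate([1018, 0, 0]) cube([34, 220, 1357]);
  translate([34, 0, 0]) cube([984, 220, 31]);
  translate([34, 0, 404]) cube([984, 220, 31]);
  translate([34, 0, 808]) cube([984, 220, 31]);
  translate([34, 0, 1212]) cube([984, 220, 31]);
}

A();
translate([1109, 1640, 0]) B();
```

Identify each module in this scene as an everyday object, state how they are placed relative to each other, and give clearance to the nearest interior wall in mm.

Clearances: x = 993, y = 1524; minimum 993 mm.

A is a house frame. B is a bookshelf. The bookshelf sits inside the house frame, centred. The clearance to the nearest interior wall is 993 mm.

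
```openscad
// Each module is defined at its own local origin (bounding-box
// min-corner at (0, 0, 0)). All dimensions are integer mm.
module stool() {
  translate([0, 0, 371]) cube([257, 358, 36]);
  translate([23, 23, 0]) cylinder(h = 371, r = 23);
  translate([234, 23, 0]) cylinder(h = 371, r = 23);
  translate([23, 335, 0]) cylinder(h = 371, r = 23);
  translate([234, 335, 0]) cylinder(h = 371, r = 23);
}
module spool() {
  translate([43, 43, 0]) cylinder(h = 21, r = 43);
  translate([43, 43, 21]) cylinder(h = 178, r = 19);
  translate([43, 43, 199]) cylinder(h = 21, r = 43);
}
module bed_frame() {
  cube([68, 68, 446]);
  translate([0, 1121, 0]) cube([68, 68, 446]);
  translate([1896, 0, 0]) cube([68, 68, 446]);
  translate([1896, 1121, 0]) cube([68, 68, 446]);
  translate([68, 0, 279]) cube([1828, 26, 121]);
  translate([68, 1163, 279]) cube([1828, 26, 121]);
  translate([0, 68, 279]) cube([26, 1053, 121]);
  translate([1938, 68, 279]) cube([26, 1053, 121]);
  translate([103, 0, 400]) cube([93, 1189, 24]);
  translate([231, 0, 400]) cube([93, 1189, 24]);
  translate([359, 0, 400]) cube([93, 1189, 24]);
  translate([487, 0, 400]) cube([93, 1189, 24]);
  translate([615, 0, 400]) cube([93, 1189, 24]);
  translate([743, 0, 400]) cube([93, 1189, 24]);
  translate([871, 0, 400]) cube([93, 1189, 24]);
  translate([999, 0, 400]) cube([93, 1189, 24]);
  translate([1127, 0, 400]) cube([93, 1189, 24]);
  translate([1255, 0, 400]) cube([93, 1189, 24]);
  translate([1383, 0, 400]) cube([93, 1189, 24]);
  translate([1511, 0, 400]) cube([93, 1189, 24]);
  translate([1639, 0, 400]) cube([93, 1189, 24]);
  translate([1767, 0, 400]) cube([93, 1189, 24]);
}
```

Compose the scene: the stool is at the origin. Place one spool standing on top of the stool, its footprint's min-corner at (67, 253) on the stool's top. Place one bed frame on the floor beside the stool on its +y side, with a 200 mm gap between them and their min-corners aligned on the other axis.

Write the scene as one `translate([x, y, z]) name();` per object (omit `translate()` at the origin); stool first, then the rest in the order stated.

stool();
translate([67, 253, 407]) spool();
translate([0, 558, 0]) bed_frame();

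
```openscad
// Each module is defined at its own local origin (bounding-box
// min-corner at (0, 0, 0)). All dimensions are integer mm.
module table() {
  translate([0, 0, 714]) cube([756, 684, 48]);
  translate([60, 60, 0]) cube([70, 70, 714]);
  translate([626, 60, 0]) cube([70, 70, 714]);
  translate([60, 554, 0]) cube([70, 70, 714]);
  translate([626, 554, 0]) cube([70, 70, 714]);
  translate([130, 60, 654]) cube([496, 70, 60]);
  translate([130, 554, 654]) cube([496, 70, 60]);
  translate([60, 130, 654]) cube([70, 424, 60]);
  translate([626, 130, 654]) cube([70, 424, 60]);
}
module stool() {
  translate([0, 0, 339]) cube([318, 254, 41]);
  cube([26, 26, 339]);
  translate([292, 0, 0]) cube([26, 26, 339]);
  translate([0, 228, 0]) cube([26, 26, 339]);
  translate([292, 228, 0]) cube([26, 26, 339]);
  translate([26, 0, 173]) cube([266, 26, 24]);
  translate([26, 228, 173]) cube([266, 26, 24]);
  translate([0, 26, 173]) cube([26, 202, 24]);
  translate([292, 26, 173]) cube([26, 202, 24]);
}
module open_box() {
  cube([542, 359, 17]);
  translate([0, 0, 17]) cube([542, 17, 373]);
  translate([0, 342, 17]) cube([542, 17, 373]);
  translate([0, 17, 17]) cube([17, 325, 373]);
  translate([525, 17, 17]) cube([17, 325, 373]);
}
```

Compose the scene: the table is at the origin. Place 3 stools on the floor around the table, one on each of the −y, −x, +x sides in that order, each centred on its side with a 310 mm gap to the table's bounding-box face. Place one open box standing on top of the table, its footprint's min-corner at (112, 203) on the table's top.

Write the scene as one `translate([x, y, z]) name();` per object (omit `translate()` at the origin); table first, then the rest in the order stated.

table();
translate([219, -564, 0]) stool();
translate([-628, 215, 0]) stool();
translate([1066, 215, 0]) stool();
translate([112, 203, 762]) open_box();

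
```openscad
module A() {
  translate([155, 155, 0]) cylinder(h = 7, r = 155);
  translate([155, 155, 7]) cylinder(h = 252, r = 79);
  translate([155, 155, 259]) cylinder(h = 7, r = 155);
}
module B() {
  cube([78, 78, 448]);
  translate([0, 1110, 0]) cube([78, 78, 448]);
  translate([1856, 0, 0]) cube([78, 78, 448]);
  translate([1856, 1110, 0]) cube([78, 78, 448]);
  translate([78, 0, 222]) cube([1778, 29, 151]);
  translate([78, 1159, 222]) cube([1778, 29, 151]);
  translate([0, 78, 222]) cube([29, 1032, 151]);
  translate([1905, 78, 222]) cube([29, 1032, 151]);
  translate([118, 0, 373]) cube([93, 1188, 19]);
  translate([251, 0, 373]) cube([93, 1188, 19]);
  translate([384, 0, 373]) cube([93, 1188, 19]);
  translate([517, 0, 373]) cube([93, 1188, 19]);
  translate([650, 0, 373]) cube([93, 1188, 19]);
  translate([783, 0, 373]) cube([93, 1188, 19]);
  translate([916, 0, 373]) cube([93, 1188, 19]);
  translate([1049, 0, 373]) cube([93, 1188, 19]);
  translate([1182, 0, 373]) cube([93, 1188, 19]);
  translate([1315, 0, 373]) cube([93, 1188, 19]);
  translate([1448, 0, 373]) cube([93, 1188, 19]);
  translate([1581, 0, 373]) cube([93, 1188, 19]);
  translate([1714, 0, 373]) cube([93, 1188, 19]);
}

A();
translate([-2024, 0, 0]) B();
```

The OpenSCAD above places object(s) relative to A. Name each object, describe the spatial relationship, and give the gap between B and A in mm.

A is a spool. B is a bed frame. The bed frame is on the floor beside the spool on its −x side. The gap between the bed frame and the spool is 90 mm.

The bed frame's nearest face is 90 mm from the spool's −x face.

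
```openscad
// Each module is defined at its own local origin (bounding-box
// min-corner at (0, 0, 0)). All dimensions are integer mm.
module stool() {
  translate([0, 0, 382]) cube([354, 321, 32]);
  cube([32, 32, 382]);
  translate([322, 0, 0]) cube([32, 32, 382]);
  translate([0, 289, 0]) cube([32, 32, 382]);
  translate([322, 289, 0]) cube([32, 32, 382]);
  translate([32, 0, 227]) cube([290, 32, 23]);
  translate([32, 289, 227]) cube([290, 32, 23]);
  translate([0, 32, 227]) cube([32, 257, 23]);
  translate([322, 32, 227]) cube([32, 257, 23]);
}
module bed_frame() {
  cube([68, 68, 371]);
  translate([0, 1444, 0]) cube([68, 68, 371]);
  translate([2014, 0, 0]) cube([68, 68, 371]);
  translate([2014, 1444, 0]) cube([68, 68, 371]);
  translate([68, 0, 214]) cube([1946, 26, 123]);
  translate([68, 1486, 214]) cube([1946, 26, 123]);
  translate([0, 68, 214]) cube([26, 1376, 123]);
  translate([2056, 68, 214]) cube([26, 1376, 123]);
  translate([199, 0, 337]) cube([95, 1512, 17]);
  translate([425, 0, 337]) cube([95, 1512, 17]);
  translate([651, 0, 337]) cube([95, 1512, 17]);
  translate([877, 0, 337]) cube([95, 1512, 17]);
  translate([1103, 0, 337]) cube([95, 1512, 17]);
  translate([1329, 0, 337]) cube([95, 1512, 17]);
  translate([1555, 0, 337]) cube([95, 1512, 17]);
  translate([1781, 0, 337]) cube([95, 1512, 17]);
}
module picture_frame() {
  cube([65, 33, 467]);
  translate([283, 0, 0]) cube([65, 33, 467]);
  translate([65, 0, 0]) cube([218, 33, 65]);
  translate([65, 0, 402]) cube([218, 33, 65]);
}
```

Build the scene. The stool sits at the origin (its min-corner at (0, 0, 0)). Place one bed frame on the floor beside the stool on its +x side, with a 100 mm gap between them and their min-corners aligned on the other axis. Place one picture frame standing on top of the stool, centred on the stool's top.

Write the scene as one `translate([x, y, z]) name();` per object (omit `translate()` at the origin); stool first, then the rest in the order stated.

stool();
translate([454, 0, 0]) bed_frame();
translate([3, 144, 414]) picture_frame();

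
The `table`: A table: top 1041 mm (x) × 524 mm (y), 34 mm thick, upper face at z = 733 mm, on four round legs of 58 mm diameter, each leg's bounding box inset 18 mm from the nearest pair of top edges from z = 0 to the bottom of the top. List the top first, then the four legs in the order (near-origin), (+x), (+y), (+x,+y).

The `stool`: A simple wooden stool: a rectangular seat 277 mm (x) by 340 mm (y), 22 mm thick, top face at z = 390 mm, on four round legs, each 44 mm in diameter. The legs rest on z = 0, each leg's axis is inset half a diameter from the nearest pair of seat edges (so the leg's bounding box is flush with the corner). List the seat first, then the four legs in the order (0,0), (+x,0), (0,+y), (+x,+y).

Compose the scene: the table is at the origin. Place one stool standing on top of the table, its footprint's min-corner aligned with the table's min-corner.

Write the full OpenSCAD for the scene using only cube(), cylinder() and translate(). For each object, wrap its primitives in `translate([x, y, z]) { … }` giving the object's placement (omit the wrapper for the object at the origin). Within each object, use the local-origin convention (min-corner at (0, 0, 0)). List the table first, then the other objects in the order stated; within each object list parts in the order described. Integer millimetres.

translate([0, 0, 699]) cube([1041, 524, 34]);
translate([47, 47, 0]) cylinder(h = 699, r = 29);
translate([994, 47, 0]) cylinder(h = 699, r = 29);
translate([47, 477, 0]) cylinder(h = 699, r = 29);
translate([994, 477, 0]) cylinder(h = 699, r = 29);
translate([0, 0, 733]) {
  translate([0, 0, 368]) cube([277, 340, 22]);
  translate([22, 22, 0]) cylinder(h = 368, r = 22);
  translate([255, 22, 0]) cylinder(h = 368, r = 22);
  translate([22, 318, 0]) cylinder(h = 368, r = 22);
  translate([255, 318, 0]) cylinder(h = 368, r = 22);
}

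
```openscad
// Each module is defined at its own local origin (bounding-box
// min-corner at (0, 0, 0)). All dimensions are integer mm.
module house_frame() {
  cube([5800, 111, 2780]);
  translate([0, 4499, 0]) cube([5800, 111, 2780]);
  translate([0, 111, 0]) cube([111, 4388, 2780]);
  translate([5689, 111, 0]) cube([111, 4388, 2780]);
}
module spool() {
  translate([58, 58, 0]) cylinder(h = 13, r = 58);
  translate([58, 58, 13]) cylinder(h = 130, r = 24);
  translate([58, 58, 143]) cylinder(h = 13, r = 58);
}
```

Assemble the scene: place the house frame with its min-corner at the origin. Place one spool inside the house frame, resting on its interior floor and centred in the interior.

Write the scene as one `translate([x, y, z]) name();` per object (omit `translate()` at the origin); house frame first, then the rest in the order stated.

house_frame();
translate([2842, 2247, 0]) spool();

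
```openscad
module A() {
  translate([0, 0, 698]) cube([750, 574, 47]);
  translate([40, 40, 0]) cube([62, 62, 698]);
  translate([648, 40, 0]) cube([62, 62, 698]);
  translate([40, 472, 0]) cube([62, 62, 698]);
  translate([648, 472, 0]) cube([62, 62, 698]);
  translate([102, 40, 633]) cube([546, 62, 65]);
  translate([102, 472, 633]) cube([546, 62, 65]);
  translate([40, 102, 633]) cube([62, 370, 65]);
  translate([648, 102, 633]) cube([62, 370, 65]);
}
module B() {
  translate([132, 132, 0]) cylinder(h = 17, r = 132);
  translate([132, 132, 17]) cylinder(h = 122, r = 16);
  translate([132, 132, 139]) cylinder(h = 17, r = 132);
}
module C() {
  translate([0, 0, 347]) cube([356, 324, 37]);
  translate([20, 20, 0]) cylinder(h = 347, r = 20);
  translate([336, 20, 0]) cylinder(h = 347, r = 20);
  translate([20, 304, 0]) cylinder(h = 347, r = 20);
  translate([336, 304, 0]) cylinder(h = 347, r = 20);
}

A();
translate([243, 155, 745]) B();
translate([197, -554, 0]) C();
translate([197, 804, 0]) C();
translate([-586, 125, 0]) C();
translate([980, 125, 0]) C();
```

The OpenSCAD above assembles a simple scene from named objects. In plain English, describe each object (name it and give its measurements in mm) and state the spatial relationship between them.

A is a table with a 750×574 mm rectangular top, 47 mm thick, top surface at z = 745 mm, supported by four 62×62 mm square legs, each inset 40 mm from the nearest pair of top edges, running from the floor. Four apron rails, 62 mm thick and 65 mm tall, run between adjacent legs with their top edges flush with the underside of the top and their outer faces flush with the legs' outer faces.

B is a spool: two coaxial disc flanges of radius 132 mm and thickness 17 mm, joined by a core cylinder of radius 16 mm and height 122 mm. The lower flange rests on z = 0 and the three cylinders share a vertical axis.

C is a four-legged stool. The seat is 356×324 mm, 37 mm thick, top at z = 384 mm. It stands on four round legs, each 40 mm in diameter, from z = 0 to the seat underside, each leg's axis is inset half a diameter from the nearest pair of seat edges (so the leg's bounding box is flush with the corner).

The spool is on top of the table, centred. Four stools sit around the table at the −y, +y, −x, +x sides.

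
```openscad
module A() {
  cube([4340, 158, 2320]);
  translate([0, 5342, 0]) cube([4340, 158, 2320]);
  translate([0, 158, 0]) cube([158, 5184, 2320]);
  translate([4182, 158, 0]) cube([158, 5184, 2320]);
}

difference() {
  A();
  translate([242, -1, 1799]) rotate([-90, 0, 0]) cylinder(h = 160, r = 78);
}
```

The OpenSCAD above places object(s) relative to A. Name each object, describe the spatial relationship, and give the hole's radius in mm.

The subtracted cylinder has r = 78 mm.

A is a house frame. The house frame has a circular hole through its front wall. The hole's radius is 78 mm.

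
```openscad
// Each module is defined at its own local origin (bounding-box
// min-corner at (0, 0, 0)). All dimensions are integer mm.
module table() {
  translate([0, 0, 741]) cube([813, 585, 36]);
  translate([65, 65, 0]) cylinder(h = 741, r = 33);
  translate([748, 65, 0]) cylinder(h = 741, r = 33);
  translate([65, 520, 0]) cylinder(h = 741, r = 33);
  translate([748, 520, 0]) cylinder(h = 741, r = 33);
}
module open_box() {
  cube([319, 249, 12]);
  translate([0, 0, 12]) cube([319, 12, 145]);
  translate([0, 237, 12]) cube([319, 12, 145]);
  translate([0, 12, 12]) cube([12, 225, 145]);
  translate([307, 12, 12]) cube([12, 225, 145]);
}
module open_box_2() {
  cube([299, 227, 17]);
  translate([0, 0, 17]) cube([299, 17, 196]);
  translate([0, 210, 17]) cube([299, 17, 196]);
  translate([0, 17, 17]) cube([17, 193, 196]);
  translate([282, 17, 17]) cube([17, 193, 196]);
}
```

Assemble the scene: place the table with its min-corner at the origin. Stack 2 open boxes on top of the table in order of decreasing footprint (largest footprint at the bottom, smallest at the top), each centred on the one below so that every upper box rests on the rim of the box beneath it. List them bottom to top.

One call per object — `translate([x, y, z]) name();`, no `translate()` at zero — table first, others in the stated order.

table();
translate([247, 168, 777]) open_box();
translate([257, 179, 934]) open_box_2();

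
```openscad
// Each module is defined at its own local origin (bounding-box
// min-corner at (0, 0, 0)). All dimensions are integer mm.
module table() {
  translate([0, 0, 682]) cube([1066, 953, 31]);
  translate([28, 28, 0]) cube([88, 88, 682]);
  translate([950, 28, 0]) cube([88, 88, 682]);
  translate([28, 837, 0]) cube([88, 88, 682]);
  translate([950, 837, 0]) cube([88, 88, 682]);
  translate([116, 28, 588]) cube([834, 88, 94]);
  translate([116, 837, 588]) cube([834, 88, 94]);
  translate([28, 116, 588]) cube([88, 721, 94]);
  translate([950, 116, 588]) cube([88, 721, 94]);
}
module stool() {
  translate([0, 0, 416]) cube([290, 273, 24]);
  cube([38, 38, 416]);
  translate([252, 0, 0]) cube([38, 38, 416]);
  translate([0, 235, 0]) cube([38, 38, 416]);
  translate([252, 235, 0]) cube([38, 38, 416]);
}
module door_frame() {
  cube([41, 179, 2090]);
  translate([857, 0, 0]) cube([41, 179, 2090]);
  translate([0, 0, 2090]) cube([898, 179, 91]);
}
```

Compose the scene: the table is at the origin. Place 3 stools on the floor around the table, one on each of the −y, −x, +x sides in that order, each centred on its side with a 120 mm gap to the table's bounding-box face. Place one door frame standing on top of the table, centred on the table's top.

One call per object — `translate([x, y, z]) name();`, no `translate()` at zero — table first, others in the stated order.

table();
translate([388, -393, 0]) stool();
translate([-410, 340, 0]) stool();
translate([1186, 340, 0]) stool();
translate([84, 387, 713]) door_frame();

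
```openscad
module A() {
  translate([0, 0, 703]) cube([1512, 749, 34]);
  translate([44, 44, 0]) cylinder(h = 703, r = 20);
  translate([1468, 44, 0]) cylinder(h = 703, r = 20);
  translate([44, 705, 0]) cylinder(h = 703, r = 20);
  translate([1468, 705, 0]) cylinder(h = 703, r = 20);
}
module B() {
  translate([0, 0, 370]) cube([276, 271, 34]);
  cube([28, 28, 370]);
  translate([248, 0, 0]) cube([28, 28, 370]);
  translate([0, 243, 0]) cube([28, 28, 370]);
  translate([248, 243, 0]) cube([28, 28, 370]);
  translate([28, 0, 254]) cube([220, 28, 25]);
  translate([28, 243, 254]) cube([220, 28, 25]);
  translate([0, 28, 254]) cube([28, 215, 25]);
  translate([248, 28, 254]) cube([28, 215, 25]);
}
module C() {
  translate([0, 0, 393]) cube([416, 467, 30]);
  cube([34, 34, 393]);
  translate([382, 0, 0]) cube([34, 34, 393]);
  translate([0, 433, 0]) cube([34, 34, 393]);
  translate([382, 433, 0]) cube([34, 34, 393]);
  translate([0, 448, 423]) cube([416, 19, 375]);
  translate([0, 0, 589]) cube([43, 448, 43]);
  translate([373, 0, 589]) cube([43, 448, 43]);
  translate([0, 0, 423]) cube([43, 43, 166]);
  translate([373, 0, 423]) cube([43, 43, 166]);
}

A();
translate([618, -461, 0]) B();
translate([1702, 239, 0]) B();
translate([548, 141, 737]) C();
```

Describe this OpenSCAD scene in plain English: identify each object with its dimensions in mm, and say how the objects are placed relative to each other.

A is a rectangular dining table. The top is 1512×749×34 mm with its upper surface at z = 737 mm. It stands on four round legs of 40 mm diameter, each leg's bounding box inset 24 mm from the nearest pair of top edges, running from the floor to the underside of the top.

B is a simple wooden stool: a rectangular seat 276 mm (x) by 271 mm (y), 34 mm thick, top face at z = 404 mm, on four square legs, each 28×28 mm in cross-section. The legs rest on z = 0, each flush with a corner of the seat. Four stretchers, 28 mm wide and 25 mm tall, connect adjacent legs with their undersides at z = 254 mm, each running between the inner faces of the legs it joins and aligned with the legs' outer faces on the other axis.

C is a chair. The seat is a 416×467×30 mm slab with its top at z = 423 mm, on four 34×34 mm corner legs (flush with the seat edges, standing on z = 0). A flat backrest 19 mm thick, 375 mm tall, spans the full seat width and rises from the seat top along its +y edge, rear face flush with the rear of the seat. Two armrests of 43×43 mm section run along each side from the seat's front edge to the front of the backrest, top faces 209 mm above the seat top and outer faces flush with the seat's x-edges; a 43×43 mm post under the front of each armrest stands on the seat at the front corner.

Two stools sit around the table at the −y, +x sides. The chair is on top of the table, centred.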